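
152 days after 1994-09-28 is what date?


Start: 1994-09-28, add 152 days
September 1994 has 30 days: 30 - 28 = 2 days to September 30 -> 150 left
October 1994 has 31 days -> 119 left
November 1994 has 30 days -> 89 left
December 1994 has 31 days -> 58 left
January 1995 has 31 days -> 27 left
February 1995: 27 <= 28 -> lands on February 27

Result: 1995-02-27


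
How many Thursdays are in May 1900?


May 1900 has 31 days
Anchor: Jan 1, 1900. With p = 1900 - 1 = 1899: (p + p//4 - p//100 + p//400) mod 7 = (1899 + 474 - 18 + 4) mod 7 = 2359 mod 7 = 0 -> Monday (Mon=0 ... Sun=6)
Days before May (Jan-Apr): 120; May 1 index = (0 + 120) mod 7 = 1 -> Tuesday
First Thursday is May 3
Thursdays: 3, 10, 17, 24, 31

5 Thursdays


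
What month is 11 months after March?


March is month 3
3 + 11 = 14; wrap: 14 - 12 = 2

February


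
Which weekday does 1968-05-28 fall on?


Date: May 28, 1968
Anchor: Jan 1, 1968. With p = 1968 - 1 = 1967: (p + p//4 - p//100 + p//400) mod 7 = (1967 + 491 - 19 + 4) mod 7 = 2443 mod 7 = 0 -> Monday (Mon=0 ... Sun=6)
Days before May (Jan-Apr): 121; offset = 121 + 28 - 1 = 148
Weekday index = (0 + 148) mod 7 = 1

Day of the week: Tuesday


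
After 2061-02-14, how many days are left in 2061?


Day of year: 45 of 365
Remaining = 365 - 45

320 days


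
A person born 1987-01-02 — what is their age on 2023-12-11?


Birth: 1987-01-02
Reference: 2023-12-11
Year difference: 2023 - 1987 = 36

36 years old


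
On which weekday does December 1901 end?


December 1901 has 31 days
Anchor: Jan 1, 1901. With p = 1901 - 1 = 1900: (p + p//4 - p//100 + p//400) mod 7 = (1900 + 475 - 19 + 4) mod 7 = 2360 mod 7 = 1 -> Tuesday (Mon=0 ... Sun=6)
Days before December (Jan-Nov): 334; December 1 index = (1 + 334) mod 7 = 6 -> Sunday
Last day offset: 31 - 1 = 30 days
Weekday index = (6 + 30) mod 7 = 1

Tuesday, December 31


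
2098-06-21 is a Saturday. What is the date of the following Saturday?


Current: Saturday
Target: Saturday
Days ahead: 7

Next Saturday: 2098-06-28


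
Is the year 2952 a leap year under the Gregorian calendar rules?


Gregorian leap year rule: divisible by 4, but not by 100, unless also by 400.
2952 is divisible by 4 but not 100 -> leap year

Yes


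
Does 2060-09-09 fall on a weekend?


Anchor: Jan 1, 2060. With p = 2060 - 1 = 2059: (p + p//4 - p//100 + p//400) mod 7 = (2059 + 514 - 20 + 5) mod 7 = 2558 mod 7 = 3 -> Thursday (Mon=0 ... Sun=6)
Day of year: 253; offset = 252
Weekday index = (3 + 252) mod 7 = 3 -> Thursday
Weekend days: Saturday, Sunday

No


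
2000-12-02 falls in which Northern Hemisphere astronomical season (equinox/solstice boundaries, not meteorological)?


Date: December 2
Astronomical Autumn (approx.; exact equinox/solstice day varies by year): September 22 to December 20
December 2 falls within the Autumn window

Autumn


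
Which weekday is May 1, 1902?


Target: May 1, 1902
Anchor: Jan 1, 1902. With p = 1902 - 1 = 1901: (p + p//4 - p//100 + p//400) mod 7 = (1901 + 475 - 19 + 4) mod 7 = 2361 mod 7 = 2 -> Wednesday (Mon=0 ... Sun=6)
Days before May (Jan-Apr): 120 days
Weekday index = (2 + 120) mod 7 = 3

Thursday


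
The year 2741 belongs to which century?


Century = (year - 1) // 100 + 1
= (2741 - 1) // 100 + 1
= 2740 // 100 + 1
= 27 + 1

28th century


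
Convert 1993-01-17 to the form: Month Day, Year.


ISO 1993-01-17 parses as year=1993, month=01, day=17
Month 1 -> January

January 17, 1993


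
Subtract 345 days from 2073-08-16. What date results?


Start: 2073-08-16, subtract 345 days
Back 16 days from August 16 reaches July 31, 2073 -> 329 left
July 2073 has 31 days -> back to June 30, 2073 -> 298 left
June 2073 has 30 days -> back to May 31, 2073 -> 268 left
May 2073 has 31 days -> back to April 30, 2073 -> 237 left
April 2073 has 30 days -> back to March 31, 2073 -> 207 left
March 2073 has 31 days -> back to February 28, 2073 -> 176 left
February 2073 has 28 days -> back to January 31, 2073 -> 148 left
January 2073 has 31 days -> back to December 31, 2072 -> 117 left
December 2072 has 31 days -> back to November 30, 2072 -> 86 left
November 2072 has 30 days -> back to October 31, 2072 -> 56 left
October 2072 has 31 days -> back to September 30, 2072 -> 25 left
September 2072: 30 - 25 = 5 -> lands on September 5

Result: 2072-09-05


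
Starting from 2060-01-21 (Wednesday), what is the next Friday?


Current: Wednesday
Target: Friday
Days ahead: 2

Next Friday: 2060-01-23


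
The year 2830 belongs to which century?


Century = (year - 1) // 100 + 1
= (2830 - 1) // 100 + 1
= 2829 // 100 + 1
= 28 + 1

29th century


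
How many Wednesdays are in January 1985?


January 1985 has 31 days
Anchor: Jan 1, 1985. With p = 1985 - 1 = 1984: (p + p//4 - p//100 + p//400) mod 7 = (1984 + 496 - 19 + 4) mod 7 = 2465 mod 7 = 1 -> Tuesday (Mon=0 ... Sun=6)
January 1 is the anchor itself -> Tuesday
First Wednesday is January 2
Wednesdays: 2, 9, 16, 23, 30

5 Wednesdays


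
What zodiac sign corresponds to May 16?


Date: May 16
Conventional tropical zodiac dates: Taurus from April 20 onward; Gemini starts May 21
May 16 falls within the Taurus range

Taurus


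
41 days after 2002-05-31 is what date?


Start: 2002-05-31, add 41 days
May 31 is the last day of May 2002 -> 41 left
June 2002 has 30 days -> 11 left
July 2002: 11 <= 31 -> lands on July 11

Result: 2002-07-11


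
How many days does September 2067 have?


September 2067

30 days


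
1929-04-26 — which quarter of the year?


Month: April (month 4)
Q1: Jan-Mar, Q2: Apr-Jun, Q3: Jul-Sep, Q4: Oct-Dec

Q2


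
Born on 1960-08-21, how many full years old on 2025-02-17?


Birth: 1960-08-21
Reference: 2025-02-17
Year difference: 2025 - 1960 = 65
Birthday not yet reached in 2025, subtract 1

64 years old


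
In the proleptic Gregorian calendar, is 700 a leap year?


Gregorian leap year rule: divisible by 4, but not by 100, unless also by 400.
700 is divisible by 100 but not 400 -> not a leap year

No


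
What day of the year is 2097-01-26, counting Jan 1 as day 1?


Date: January 26, 2097
No months before January
Plus 26 days in January

Day of year: 26


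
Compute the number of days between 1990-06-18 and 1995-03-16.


From 1990-06-18 to 1995-03-16
1990-06-18: days before June = 31 + 28 + 31 + 30 + 31 = 151 (1990 is not a leap year); day of year = 151 + 18 = 169
1995-03-16: days before March = 31 + 28 = 59 (1995 is not a leap year); day of year = 59 + 16 = 75
Rest of 1990: 365 - 169 = 196
Full years 1991 (365), 1992 (366), 1993 (365), 1994 (365): 1461
Total = 196 + 1461 + 75 = 1732

1732 days


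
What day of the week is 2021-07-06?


Date: July 6, 2021
Anchor: Jan 1, 2021. With p = 2021 - 1 = 2020: (p + p//4 - p//100 + p//400) mod 7 = (2020 + 505 - 20 + 5) mod 7 = 2510 mod 7 = 4 -> Friday (Mon=0 ... Sun=6)
Days before July (Jan-Jun): 181; offset = 181 + 6 - 1 = 186
Weekday index = (4 + 186) mod 7 = 1

Day of the week: Tuesday


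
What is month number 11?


Month 11 of 12

November


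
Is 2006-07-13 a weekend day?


Anchor: Jan 1, 2006. With p = 2006 - 1 = 2005: (p + p//4 - p//100 + p//400) mod 7 = (2005 + 501 - 20 + 5) mod 7 = 2491 mod 7 = 6 -> Sunday (Mon=0 ... Sun=6)
Day of year: 194; offset = 193
Weekday index = (6 + 193) mod 7 = 3 -> Thursday
Weekend days: Saturday, Sunday

No


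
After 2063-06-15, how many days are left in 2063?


Day of year: 166 of 365
Remaining = 365 - 166

199 days


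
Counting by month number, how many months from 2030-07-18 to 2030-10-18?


From July 2030 to October 2030
0 years * 12 = 0 months, plus 3 months = 3

3 months


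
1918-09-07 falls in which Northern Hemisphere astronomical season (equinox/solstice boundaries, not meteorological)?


Date: September 7
Astronomical Summer (approx.; exact equinox/solstice day varies by year): June 21 to September 21
September 7 falls within the Summer window

Summer


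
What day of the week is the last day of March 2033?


March 2033 has 31 days
Anchor: Jan 1, 2033. With p = 2033 - 1 = 2032: (p + p//4 - p//100 + p//400) mod 7 = (2032 + 508 - 20 + 5) mod 7 = 2525 mod 7 = 5 -> Saturday (Mon=0 ... Sun=6)
Days before March (Jan-Feb): 59; March 1 index = (5 + 59) mod 7 = 1 -> Tuesday
Last day offset: 31 - 1 = 30 days
Weekday index = (1 + 30) mod 7 = 3

Thursday, March 31


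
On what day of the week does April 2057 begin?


Target: April 1, 2057
Anchor: Jan 1, 2057. With p = 2057 - 1 = 2056: (p + p//4 - p//100 + p//400) mod 7 = (2056 + 514 - 20 + 5) mod 7 = 2555 mod 7 = 0 -> Monday (Mon=0 ... Sun=6)
Days before April (Jan-Mar): 90 days
Weekday index = (0 + 90) mod 7 = 6

Sunday


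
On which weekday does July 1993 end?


July 1993 has 31 days
Anchor: Jan 1, 1993. With p = 1993 - 1 = 1992: (p + p//4 - p//100 + p//400) mod 7 = (1992 + 498 - 19 + 4) mod 7 = 2475 mod 7 = 4 -> Friday (Mon=0 ... Sun=6)
Days before July (Jan-Jun): 181; July 1 index = (4 + 181) mod 7 = 3 -> Thursday
Last day offset: 31 - 1 = 30 days
Weekday index = (3 + 30) mod 7 = 5

Saturday, July 31


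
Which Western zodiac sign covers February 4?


Date: February 4
Conventional tropical zodiac dates: Aquarius from January 20 onward; Pisces starts February 19
February 4 falls within the Aquarius range

Aquarius


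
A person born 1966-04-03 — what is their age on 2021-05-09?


Birth: 1966-04-03
Reference: 2021-05-09
Year difference: 2021 - 1966 = 55

55 years old


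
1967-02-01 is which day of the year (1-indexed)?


Date: February 1, 1967
Days in months 1 through 1: 31
Plus 1 days in February

Day of year: 32


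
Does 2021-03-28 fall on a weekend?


Anchor: Jan 1, 2021. With p = 2021 - 1 = 2020: (p + p//4 - p//100 + p//400) mod 7 = (2020 + 505 - 20 + 5) mod 7 = 2510 mod 7 = 4 -> Friday (Mon=0 ... Sun=6)
Day of year: 87; offset = 86
Weekday index = (4 + 86) mod 7 = 6 -> Sunday
Weekend days: Saturday, Sunday

Yes


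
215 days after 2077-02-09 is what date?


Start: 2077-02-09, add 215 days
February 2077 has 28 days: 28 - 9 = 19 days to February 28 -> 196 left
March 2077 has 31 days -> 165 left
April 2077 has 30 days -> 135 left
May 2077 has 31 days -> 104 left
June 2077 has 30 days -> 74 left
July 2077 has 31 days -> 43 left
August 2077 has 31 days -> 12 left
September 2077: 12 <= 30 -> lands on September 12

Result: 2077-09-12


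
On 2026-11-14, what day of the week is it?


Date: November 14, 2026
Anchor: Jan 1, 2026. With p = 2026 - 1 = 2025: (p + p//4 - p//100 + p//400) mod 7 = (2025 + 506 - 20 + 5) mod 7 = 2516 mod 7 = 3 -> Thursday (Mon=0 ... Sun=6)
Days before November (Jan-Oct): 304; offset = 304 + 14 - 1 = 317
Weekday index = (3 + 317) mod 7 = 5

Day of the week: Saturday


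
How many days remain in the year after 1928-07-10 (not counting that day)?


Day of year: 192 of 366
Remaining = 366 - 192

174 days


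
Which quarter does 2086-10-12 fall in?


Month: October (month 10)
Q1: Jan-Mar, Q2: Apr-Jun, Q3: Jul-Sep, Q4: Oct-Dec

Q4


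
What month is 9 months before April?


April is month 4
4 - 9 = -5; wrap: -5 + 12 = 7

July


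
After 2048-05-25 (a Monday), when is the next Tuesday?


Current: Monday
Target: Tuesday
Days ahead: 1

Next Tuesday: 2048-05-26


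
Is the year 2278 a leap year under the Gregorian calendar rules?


Gregorian leap year rule: divisible by 4, but not by 100, unless also by 400.
2278 is not divisible by 4 -> not a leap year

No


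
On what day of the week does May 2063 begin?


Target: May 1, 2063
Anchor: Jan 1, 2063. With p = 2063 - 1 = 2062: (p + p//4 - p//100 + p//400) mod 7 = (2062 + 515 - 20 + 5) mod 7 = 2562 mod 7 = 0 -> Monday (Mon=0 ... Sun=6)
Days before May (Jan-Apr): 120 days
Weekday index = (0 + 120) mod 7 = 1

Tuesday


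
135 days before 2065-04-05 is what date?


Start: 2065-04-05, subtract 135 days
Back 5 days from April 5 reaches March 31, 2065 -> 130 left
March 2065 has 31 days -> back to February 28, 2065 -> 99 left
February 2065 has 28 days -> back to January 31, 2065 -> 71 left
January 2065 has 31 days -> back to December 31, 2064 -> 40 left
December 2064 has 31 days -> back to November 30, 2064 -> 9 left
November 2064: 30 - 9 = 21 -> lands on November 21

Result: 2064-11-21


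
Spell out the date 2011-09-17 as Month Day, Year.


ISO 2011-09-17 parses as year=2011, month=09, day=17
Month 9 -> September

September 17, 2011


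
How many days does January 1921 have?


January 1921

31 days


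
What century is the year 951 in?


Century = (year - 1) // 100 + 1
= (951 - 1) // 100 + 1
= 950 // 100 + 1
= 9 + 1

10th century


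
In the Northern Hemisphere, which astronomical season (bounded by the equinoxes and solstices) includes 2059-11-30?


Date: November 30
Astronomical Autumn (approx.; exact equinox/solstice day varies by year): September 22 to December 20
November 30 falls within the Autumn window

Autumn


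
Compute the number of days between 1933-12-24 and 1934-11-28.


From 1933-12-24 to 1934-11-28
1933-12-24: days before December = 31 + 28 + 31 + 30 + 31 + 30 + 31 + 31 + 30 + 31 + 30 = 334 (1933 is not a leap year); day of year = 334 + 24 = 358
1934-11-28: days before November = 31 + 28 + 31 + 30 + 31 + 30 + 31 + 31 + 30 + 31 = 304 (1934 is not a leap year); day of year = 304 + 28 = 332
Rest of 1933: 365 - 358 = 7
Total = 7 + 332 = 339

339 days


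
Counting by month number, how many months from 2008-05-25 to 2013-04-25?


From May 2008 to April 2013
5 years * 12 = 60 months, minus 1 month = 59

59 months


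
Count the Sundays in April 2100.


April 2100 has 30 days
Anchor: Jan 1, 2100. With p = 2100 - 1 = 2099: (p + p//4 - p//100 + p//400) mod 7 = (2099 + 524 - 20 + 5) mod 7 = 2608 mod 7 = 4 -> Friday (Mon=0 ... Sun=6)
Days before April (Jan-Mar): 90; April 1 index = (4 + 90) mod 7 = 3 -> Thursday
First Sunday is April 4
Sundays: 4, 11, 18, 25

4 Sundays


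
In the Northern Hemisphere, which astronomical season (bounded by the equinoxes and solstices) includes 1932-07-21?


Date: July 21
Astronomical Summer (approx.; exact equinox/solstice day varies by year): June 21 to September 21
July 21 falls within the Summer window

Summer


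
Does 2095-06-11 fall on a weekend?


Anchor: Jan 1, 2095. With p = 2095 - 1 = 2094: (p + p//4 - p//100 + p//400) mod 7 = (2094 + 523 - 20 + 5) mod 7 = 2602 mod 7 = 5 -> Saturday (Mon=0 ... Sun=6)
Day of year: 162; offset = 161
Weekday index = (5 + 161) mod 7 = 5 -> Saturday
Weekend days: Saturday, Sunday

Yes


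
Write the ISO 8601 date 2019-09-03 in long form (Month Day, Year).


ISO 2019-09-03 parses as year=2019, month=09, day=03
Month 9 -> September

September 3, 2019


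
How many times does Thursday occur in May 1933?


May 1933 has 31 days
Anchor: Jan 1, 1933. With p = 1933 - 1 = 1932: (p + p//4 - p//100 + p//400) mod 7 = (1932 + 483 - 19 + 4) mod 7 = 2400 mod 7 = 6 -> Sunday (Mon=0 ... Sun=6)
Days before May (Jan-Apr): 120; May 1 index = (6 + 120) mod 7 = 0 -> Monday
First Thursday is May 4
Thursdays: 4, 11, 18, 25

4 Thursdays


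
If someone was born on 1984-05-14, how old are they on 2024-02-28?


Birth: 1984-05-14
Reference: 2024-02-28
Year difference: 2024 - 1984 = 40
Birthday not yet reached in 2024, subtract 1

39 years old


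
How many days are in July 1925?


July 1925

31 days


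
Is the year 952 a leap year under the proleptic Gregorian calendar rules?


Gregorian leap year rule: divisible by 4, but not by 100, unless also by 400.
952 is divisible by 4 but not 100 -> leap year

Yes


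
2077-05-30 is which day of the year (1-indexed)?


Date: May 30, 2077
Days in months 1 through 4: 120
Plus 30 days in May

Day of year: 150


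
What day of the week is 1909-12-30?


Date: December 30, 1909
Anchor: Jan 1, 1909. With p = 1909 - 1 = 1908: (p + p//4 - p//100 + p//400) mod 7 = (1908 + 477 - 19 + 4) mod 7 = 2370 mod 7 = 4 -> Friday (Mon=0 ... Sun=6)
Days before December (Jan-Nov): 334; offset = 334 + 30 - 1 = 363
Weekday index = (4 + 363) mod 7 = 3

Day of the week: Thursday


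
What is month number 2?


Month 2 of 12

February


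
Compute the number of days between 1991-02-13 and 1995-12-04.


From 1991-02-13 to 1995-12-04
1991-02-13: days before February = 31; day of year = 31 + 13 = 44
1995-12-04: days before December = 31 + 28 + 31 + 30 + 31 + 30 + 31 + 31 + 30 + 31 + 30 = 334 (1995 is not a leap year); day of year = 334 + 4 = 338
Rest of 1991: 365 - 44 = 321
Full years 1992 (366), 1993 (365), 1994 (365): 1096
Total = 321 + 1096 + 338 = 1755

1755 days


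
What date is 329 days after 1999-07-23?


Start: 1999-07-23, add 329 days
July 1999 has 31 days: 31 - 23 = 8 days to July 31 -> 321 left
August 1999 has 31 days -> 290 left
September 1999 has 30 days -> 260 left
October 1999 has 31 days -> 229 left
November 1999 has 30 days -> 199 left
December 1999 has 31 days -> 168 left
January 2000 has 31 days -> 137 left
February 2000 has 29 days -> 108 left
March 2000 has 31 days -> 77 left
April 2000 has 30 days -> 47 left
May 2000 has 31 days -> 16 left
June 2000: 16 <= 30 -> lands on June 16

Result: 2000-06-16


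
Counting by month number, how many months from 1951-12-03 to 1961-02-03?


From December 1951 to February 1961
10 years * 12 = 120 months, minus 10 months = 110

110 months


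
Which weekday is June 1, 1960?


Target: June 1, 1960
Anchor: Jan 1, 1960. With p = 1960 - 1 = 1959: (p + p//4 - p//100 + p//400) mod 7 = (1959 + 489 - 19 + 4) mod 7 = 2433 mod 7 = 4 -> Friday (Mon=0 ... Sun=6)
Days before June (Jan-May): 152 days
Weekday index = (4 + 152) mod 7 = 2

Wednesday


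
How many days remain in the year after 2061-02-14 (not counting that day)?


Day of year: 45 of 365
Remaining = 365 - 45

320 days


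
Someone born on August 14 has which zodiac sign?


Date: August 14
Conventional tropical zodiac dates: Leo from July 23 onward; Virgo starts August 23
August 14 falls within the Leo range

Leo


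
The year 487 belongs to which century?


Century = (year - 1) // 100 + 1
= (487 - 1) // 100 + 1
= 486 // 100 + 1
= 4 + 1

5th century


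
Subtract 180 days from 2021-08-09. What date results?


Start: 2021-08-09, subtract 180 days
Back 9 days from August 9 reaches July 31, 2021 -> 171 left
July 2021 has 31 days -> back to June 30, 2021 -> 140 left
June 2021 has 30 days -> back to May 31, 2021 -> 110 left
May 2021 has 31 days -> back to April 30, 2021 -> 79 left
April 2021 has 30 days -> back to March 31, 2021 -> 49 left
March 2021 has 31 days -> back to February 28, 2021 -> 18 left
February 2021: 28 - 18 = 10 -> lands on February 10

Result: 2021-02-10


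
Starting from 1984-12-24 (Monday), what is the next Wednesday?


Current: Monday
Target: Wednesday
Days ahead: 2

Next Wednesday: 1984-12-26


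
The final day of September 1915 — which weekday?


September 1915 has 30 days
Anchor: Jan 1, 1915. With p = 1915 - 1 = 1914: (p + p//4 - p//100 + p//400) mod 7 = (1914 + 478 - 19 + 4) mod 7 = 2377 mod 7 = 4 -> Friday (Mon=0 ... Sun=6)
Days before September (Jan-Aug): 243; September 1 index = (4 + 243) mod 7 = 2 -> Wednesday
Last day offset: 30 - 1 = 29 days
Weekday index = (2 + 29) mod 7 = 3

Thursday, September 30


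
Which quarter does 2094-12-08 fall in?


Month: December (month 12)
Q1: Jan-Mar, Q2: Apr-Jun, Q3: Jul-Sep, Q4: Oct-Dec

Q4


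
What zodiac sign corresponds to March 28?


Date: March 28
Conventional tropical zodiac dates: Aries from March 21 onward; Taurus starts April 20
March 28 falls within the Aries range

Aries


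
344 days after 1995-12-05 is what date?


Start: 1995-12-05, add 344 days
December 1995 has 31 days: 31 - 5 = 26 days to December 31 -> 318 left
January 1996 has 31 days -> 287 left
February 1996 has 29 days -> 258 left
March 1996 has 31 days -> 227 left
April 1996 has 30 days -> 197 left
May 1996 has 31 days -> 166 left
June 1996 has 30 days -> 136 left
July 1996 has 31 days -> 105 left
August 1996 has 31 days -> 74 left
September 1996 has 30 days -> 44 left
October 1996 has 31 days -> 13 left
November 1996: 13 <= 30 -> lands on November 13

Result: 1996-11-13


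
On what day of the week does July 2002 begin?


Target: July 1, 2002
Anchor: Jan 1, 2002. With p = 2002 - 1 = 2001: (p + p//4 - p//100 + p//400) mod 7 = (2001 + 500 - 20 + 5) mod 7 = 2486 mod 7 = 1 -> Tuesday (Mon=0 ... Sun=6)
Days before July (Jan-Jun): 181 days
Weekday index = (1 + 181) mod 7 = 0

Monday


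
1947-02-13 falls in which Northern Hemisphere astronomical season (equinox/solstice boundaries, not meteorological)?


Date: February 13
Astronomical Winter (approx.; exact equinox/solstice day varies by year): December 21 to March 19
February 13 falls within the Winter window

Winter


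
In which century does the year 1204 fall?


Century = (year - 1) // 100 + 1
= (1204 - 1) // 100 + 1
= 1203 // 100 + 1
= 12 + 1

13th century


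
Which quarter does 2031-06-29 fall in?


Month: June (month 6)
Q1: Jan-Mar, Q2: Apr-Jun, Q3: Jul-Sep, Q4: Oct-Dec

Q2


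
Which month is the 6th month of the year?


Month 6 of 12

June


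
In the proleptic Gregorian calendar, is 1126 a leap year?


Gregorian leap year rule: divisible by 4, but not by 100, unless also by 400.
1126 is not divisible by 4 -> not a leap year

No


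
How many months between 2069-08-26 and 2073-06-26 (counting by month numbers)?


From August 2069 to June 2073
4 years * 12 = 48 months, minus 2 months = 46

46 months


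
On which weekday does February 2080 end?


February 2080 has 29 days
Anchor: Jan 1, 2080. With p = 2080 - 1 = 2079: (p + p//4 - p//100 + p//400) mod 7 = (2079 + 519 - 20 + 5) mod 7 = 2583 mod 7 = 0 -> Monday (Mon=0 ... Sun=6)
Days before February (Jan): 31; February 1 index = (0 + 31) mod 7 = 3 -> Thursday
Last day offset: 29 - 1 = 28 days
Weekday index = (3 + 28) mod 7 = 3

Thursday, February 29


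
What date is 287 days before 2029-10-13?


Start: 2029-10-13, subtract 287 days
Back 13 days from October 13 reaches September 30, 2029 -> 274 left
September 2029 has 30 days -> back to August 31, 2029 -> 244 left
August 2029 has 31 days -> back to July 31, 2029 -> 213 left
July 2029 has 31 days -> back to June 30, 2029 -> 182 left
June 2029 has 30 days -> back to May 31, 2029 -> 152 left
May 2029 has 31 days -> back to April 30, 2029 -> 121 left
April 2029 has 30 days -> back to March 31, 2029 -> 91 left
March 2029 has 31 days -> back to February 28, 2029 -> 60 left
February 2029 has 28 days -> back to January 31, 2029 -> 32 left
January 2029 has 31 days -> back to December 31, 2028 -> 1 left
December 2028: 31 - 1 = 30 -> lands on December 30

Result: 2028-12-30


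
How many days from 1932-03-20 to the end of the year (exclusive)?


Day of year: 80 of 366
Remaining = 366 - 80

286 days


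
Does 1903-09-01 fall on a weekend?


Anchor: Jan 1, 1903. With p = 1903 - 1 = 1902: (p + p//4 - p//100 + p//400) mod 7 = (1902 + 475 - 19 + 4) mod 7 = 2362 mod 7 = 3 -> Thursday (Mon=0 ... Sun=6)
Day of year: 244; offset = 243
Weekday index = (3 + 243) mod 7 = 1 -> Tuesday
Weekend days: Saturday, Sunday

No


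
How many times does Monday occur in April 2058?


April 2058 has 30 days
Anchor: Jan 1, 2058. With p = 2058 - 1 = 2057: (p + p//4 - p//100 + p//400) mod 7 = (2057 + 514 - 20 + 5) mod 7 = 2556 mod 7 = 1 -> Tuesday (Mon=0 ... Sun=6)
Days before April (Jan-Mar): 90; April 1 index = (1 + 90) mod 7 = 0 -> Monday
First Monday is April 1
Mondays: 1, 8, 15, 22, 29

5 Mondays


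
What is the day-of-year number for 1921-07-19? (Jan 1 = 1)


Date: July 19, 1921
Days in months 1 through 6: 181
Plus 19 days in July

Day of year: 200


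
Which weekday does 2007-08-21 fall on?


Date: August 21, 2007
Anchor: Jan 1, 2007. With p = 2007 - 1 = 2006: (p + p//4 - p//100 + p//400) mod 7 = (2006 + 501 - 20 + 5) mod 7 = 2492 mod 7 = 0 -> Monday (Mon=0 ... Sun=6)
Days before August (Jan-Jul): 212; offset = 212 + 21 - 1 = 232
Weekday index = (0 + 232) mod 7 = 1

Day of the week: Tuesday


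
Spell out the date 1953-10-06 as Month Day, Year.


ISO 1953-10-06 parses as year=1953, month=10, day=06
Month 10 -> October

October 6, 1953


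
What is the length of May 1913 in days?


May 1913

31 days


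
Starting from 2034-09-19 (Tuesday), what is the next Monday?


Current: Tuesday
Target: Monday
Days ahead: 6

Next Monday: 2034-09-25


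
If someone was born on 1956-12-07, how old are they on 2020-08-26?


Birth: 1956-12-07
Reference: 2020-08-26
Year difference: 2020 - 1956 = 64
Birthday not yet reached in 2020, subtract 1

63 years old


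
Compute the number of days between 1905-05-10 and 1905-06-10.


From 1905-05-10 to 1905-06-10
1905-05-10: days before May = 31 + 28 + 31 + 30 = 120 (1905 is not a leap year); day of year = 120 + 10 = 130
1905-06-10: days before June = 31 + 28 + 31 + 30 + 31 = 151 (1905 is not a leap year); day of year = 151 + 10 = 161
Same year: 161 - 130 = 31

31 days


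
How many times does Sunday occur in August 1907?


August 1907 has 31 days
Anchor: Jan 1, 1907. With p = 1907 - 1 = 1906: (p + p//4 - p//100 + p//400) mod 7 = (1906 + 476 - 19 + 4) mod 7 = 2367 mod 7 = 1 -> Tuesday (Mon=0 ... Sun=6)
Days before August (Jan-Jul): 212; August 1 index = (1 + 212) mod 7 = 3 -> Thursday
First Sunday is August 4
Sundays: 4, 11, 18, 25

4 Sundays


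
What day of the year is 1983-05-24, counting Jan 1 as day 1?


Date: May 24, 1983
Days in months 1 through 4: 120
Plus 24 days in May

Day of year: 144


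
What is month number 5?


Month 5 of 12

May


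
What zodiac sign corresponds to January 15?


Date: January 15
Conventional tropical zodiac dates: Capricorn from December 22 onward; Aquarius starts January 20
January 15 falls within the Capricorn range

Capricorn


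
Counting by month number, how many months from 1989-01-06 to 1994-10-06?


From January 1989 to October 1994
5 years * 12 = 60 months, plus 9 months = 69

69 months


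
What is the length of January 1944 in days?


January 1944

31 days


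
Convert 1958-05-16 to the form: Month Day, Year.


ISO 1958-05-16 parses as year=1958, month=05, day=16
Month 5 -> May

May 16, 1958


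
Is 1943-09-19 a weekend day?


Anchor: Jan 1, 1943. With p = 1943 - 1 = 1942: (p + p//4 - p//100 + p//400) mod 7 = (1942 + 485 - 19 + 4) mod 7 = 2412 mod 7 = 4 -> Friday (Mon=0 ... Sun=6)
Day of year: 262; offset = 261
Weekday index = (4 + 261) mod 7 = 6 -> Sunday
Weekend days: Saturday, Sunday

Yes


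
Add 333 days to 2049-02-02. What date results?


Start: 2049-02-02, add 333 days
February 2049 has 28 days: 28 - 2 = 26 days to February 28 -> 307 left
March 2049 has 31 days -> 276 left
April 2049 has 30 days -> 246 left
May 2049 has 31 days -> 215 left
June 2049 has 30 days -> 185 left
July 2049 has 31 days -> 154 left
August 2049 has 31 days -> 123 left
September 2049 has 30 days -> 93 left
October 2049 has 31 days -> 62 left
November 2049 has 30 days -> 32 left
December 2049 has 31 days -> 1 left
January 2050: 1 <= 31 -> lands on January 1

Result: 2050-01-01


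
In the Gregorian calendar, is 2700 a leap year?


Gregorian leap year rule: divisible by 4, but not by 100, unless also by 400.
2700 is divisible by 100 but not 400 -> not a leap year

No


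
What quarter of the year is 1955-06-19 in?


Month: June (month 6)
Q1: Jan-Mar, Q2: Apr-Jun, Q3: Jul-Sep, Q4: Oct-Dec

Q2


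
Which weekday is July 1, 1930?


Target: July 1, 1930
Anchor: Jan 1, 1930. With p = 1930 - 1 = 1929: (p + p//4 - p//100 + p//400) mod 7 = (1929 + 482 - 19 + 4) mod 7 = 2396 mod 7 = 2 -> Wednesday (Mon=0 ... Sun=6)
Days before July (Jan-Jun): 181 days
Weekday index = (2 + 181) mod 7 = 1

Tuesday


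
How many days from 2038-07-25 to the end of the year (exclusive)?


Day of year: 206 of 365
Remaining = 365 - 206

159 days


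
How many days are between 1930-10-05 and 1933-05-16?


From 1930-10-05 to 1933-05-16
1930-10-05: days before October = 31 + 28 + 31 + 30 + 31 + 30 + 31 + 31 + 30 = 273 (1930 is not a leap year); day of year = 273 + 5 = 278
1933-05-16: days before May = 31 + 28 + 31 + 30 = 120 (1933 is not a leap year); day of year = 120 + 16 = 136
Rest of 1930: 365 - 278 = 87
Full years 1931 (365), 1932 (366): 731
Total = 87 + 731 + 136 = 954

954 days


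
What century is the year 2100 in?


Century = (year - 1) // 100 + 1
= (2100 - 1) // 100 + 1
= 2099 // 100 + 1
= 20 + 1

21st century


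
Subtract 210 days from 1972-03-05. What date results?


Start: 1972-03-05, subtract 210 days
Back 5 days from March 5 reaches February 29, 1972 -> 205 left
February 1972 has 29 days -> back to January 31, 1972 -> 176 left
January 1972 has 31 days -> back to December 31, 1971 -> 145 left
December 1971 has 31 days -> back to November 30, 1971 -> 114 left
November 1971 has 30 days -> back to October 31, 1971 -> 84 left
October 1971 has 31 days -> back to September 30, 1971 -> 53 left
September 1971 has 30 days -> back to August 31, 1971 -> 23 left
August 1971: 31 - 23 = 8 -> lands on August 8

Result: 1971-08-08


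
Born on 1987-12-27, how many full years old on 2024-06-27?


Birth: 1987-12-27
Reference: 2024-06-27
Year difference: 2024 - 1987 = 37
Birthday not yet reached in 2024, subtract 1

36 years old


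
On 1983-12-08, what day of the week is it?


Date: December 8, 1983
Anchor: Jan 1, 1983. With p = 1983 - 1 = 1982: (p + p//4 - p//100 + p//400) mod 7 = (1982 + 495 - 19 + 4) mod 7 = 2462 mod 7 = 5 -> Saturday (Mon=0 ... Sun=6)
Days before December (Jan-Nov): 334; offset = 334 + 8 - 1 = 341
Weekday index = (5 + 341) mod 7 = 3

Day of the week: Thursday


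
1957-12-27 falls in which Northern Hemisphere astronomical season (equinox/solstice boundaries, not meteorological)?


Date: December 27
Astronomical Winter (approx.; exact equinox/solstice day varies by year): December 21 to March 19
December 27 falls within the Winter window

Winter


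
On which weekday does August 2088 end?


August 2088 has 31 days
Anchor: Jan 1, 2088. With p = 2088 - 1 = 2087: (p + p//4 - p//100 + p//400) mod 7 = (2087 + 521 - 20 + 5) mod 7 = 2593 mod 7 = 3 -> Thursday (Mon=0 ... Sun=6)
Days before August (Jan-Jul): 213; August 1 index = (3 + 213) mod 7 = 6 -> Sunday
Last day offset: 31 - 1 = 30 days
Weekday index = (6 + 30) mod 7 = 1

Tuesday, August 31


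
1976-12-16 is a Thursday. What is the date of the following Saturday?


Current: Thursday
Target: Saturday
Days ahead: 2

Next Saturday: 1976-12-18


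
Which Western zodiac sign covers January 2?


Date: January 2
Conventional tropical zodiac dates: Capricorn from December 22 onward; Aquarius starts January 20
January 2 falls within the Capricorn range

Capricorn


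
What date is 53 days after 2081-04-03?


Start: 2081-04-03, add 53 days
April 2081 has 30 days: 30 - 3 = 27 days to April 30 -> 26 left
May 2081: 26 <= 31 -> lands on May 26

Result: 2081-05-26


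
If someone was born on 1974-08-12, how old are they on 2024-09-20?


Birth: 1974-08-12
Reference: 2024-09-20
Year difference: 2024 - 1974 = 50

50 years old


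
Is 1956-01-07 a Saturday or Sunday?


Anchor: Jan 1, 1956. With p = 1956 - 1 = 1955: (p + p//4 - p//100 + p//400) mod 7 = (1955 + 488 - 19 + 4) mod 7 = 2428 mod 7 = 6 -> Sunday (Mon=0 ... Sun=6)
Day of year: 7; offset = 6
Weekday index = (6 + 6) mod 7 = 5 -> Saturday
Weekend days: Saturday, Sunday

Yes


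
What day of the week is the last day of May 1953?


May 1953 has 31 days
Anchor: Jan 1, 1953. With p = 1953 - 1 = 1952: (p + p//4 - p//100 + p//400) mod 7 = (1952 + 488 - 19 + 4) mod 7 = 2425 mod 7 = 3 -> Thursday (Mon=0 ... Sun=6)
Days before May (Jan-Apr): 120; May 1 index = (3 + 120) mod 7 = 4 -> Friday
Last day offset: 31 - 1 = 30 days
Weekday index = (4 + 30) mod 7 = 6

Sunday, May 31


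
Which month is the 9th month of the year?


Month 9 of 12

September


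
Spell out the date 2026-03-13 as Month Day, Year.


ISO 2026-03-13 parses as year=2026, month=03, day=13
Month 3 -> March

March 13, 2026


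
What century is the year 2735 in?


Century = (year - 1) // 100 + 1
= (2735 - 1) // 100 + 1
= 2734 // 100 + 1
= 27 + 1

28th century


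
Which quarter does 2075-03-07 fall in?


Month: March (month 3)
Q1: Jan-Mar, Q2: Apr-Jun, Q3: Jul-Sep, Q4: Oct-Dec

Q1


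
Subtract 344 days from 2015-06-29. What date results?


Start: 2015-06-29, subtract 344 days
Back 29 days from June 29 reaches May 31, 2015 -> 315 left
May 2015 has 31 days -> back to April 30, 2015 -> 284 left
April 2015 has 30 days -> back to March 31, 2015 -> 254 left
March 2015 has 31 days -> back to February 28, 2015 -> 223 left
February 2015 has 28 days -> back to January 31, 2015 -> 195 left
January 2015 has 31 days -> back to December 31, 2014 -> 164 left
December 2014 has 31 days -> back to November 30, 2014 -> 133 left
November 2014 has 30 days -> back to October 31, 2014 -> 103 left
October 2014 has 31 days -> back to September 30, 2014 -> 72 left
September 2014 has 30 days -> back to August 31, 2014 -> 42 left
August 2014 has 31 days -> back to July 31, 2014 -> 11 left
July 2014: 31 - 11 = 20 -> lands on July 20

Result: 2014-07-20


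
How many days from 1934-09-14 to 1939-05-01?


From 1934-09-14 to 1939-05-01
1934-09-14: days before September = 31 + 28 + 31 + 30 + 31 + 30 + 31 + 31 = 243 (1934 is not a leap year); day of year = 243 + 14 = 257
1939-05-01: days before May = 31 + 28 + 31 + 30 = 120 (1939 is not a leap year); day of year = 120 + 1 = 121
Rest of 1934: 365 - 257 = 108
Full years 1935 (365), 1936 (366), 1937 (365), 1938 (365): 1461
Total = 108 + 1461 + 121 = 1690

1690 days


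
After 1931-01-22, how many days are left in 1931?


Day of year: 22 of 365
Remaining = 365 - 22

343 days


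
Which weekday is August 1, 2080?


Target: August 1, 2080
Anchor: Jan 1, 2080. With p = 2080 - 1 = 2079: (p + p//4 - p//100 + p//400) mod 7 = (2079 + 519 - 20 + 5) mod 7 = 2583 mod 7 = 0 -> Monday (Mon=0 ... Sun=6)
Days before August (Jan-Jul): 213 days
Weekday index = (0 + 213) mod 7 = 3

Thursday


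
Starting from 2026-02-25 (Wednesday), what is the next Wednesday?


Current: Wednesday
Target: Wednesday
Days ahead: 7

Next Wednesday: 2026-03-04


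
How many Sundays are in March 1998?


March 1998 has 31 days
Anchor: Jan 1, 1998. With p = 1998 - 1 = 1997: (p + p//4 - p//100 + p//400) mod 7 = (1997 + 499 - 19 + 4) mod 7 = 2481 mod 7 = 3 -> Thursday (Mon=0 ... Sun=6)
Days before March (Jan-Feb): 59; March 1 index = (3 + 59) mod 7 = 6 -> Sunday
First Sunday is March 1
Sundays: 1, 8, 15, 22, 29

5 Sundays


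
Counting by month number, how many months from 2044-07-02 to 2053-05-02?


From July 2044 to May 2053
9 years * 12 = 108 months, minus 2 months = 106

106 months


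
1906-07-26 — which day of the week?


Date: July 26, 1906
Anchor: Jan 1, 1906. With p = 1906 - 1 = 1905: (p + p//4 - p//100 + p//400) mod 7 = (1905 + 476 - 19 + 4) mod 7 = 2366 mod 7 = 0 -> Monday (Mon=0 ... Sun=6)
Days before July (Jan-Jun): 181; offset = 181 + 26 - 1 = 206
Weekday index = (0 + 206) mod 7 = 3

Day of the week: Thursday


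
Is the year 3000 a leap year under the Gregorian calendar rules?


Gregorian leap year rule: divisible by 4, but not by 100, unless also by 400.
3000 is divisible by 100 but not 400 -> not a leap year

No


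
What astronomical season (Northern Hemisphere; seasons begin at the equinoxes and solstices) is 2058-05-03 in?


Date: May 3
Astronomical Spring (approx.; exact equinox/solstice day varies by year): March 20 to June 20
May 3 falls within the Spring window

Spring


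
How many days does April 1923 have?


April 1923

30 days


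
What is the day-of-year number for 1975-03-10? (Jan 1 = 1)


Date: March 10, 1975
Days in months 1 through 2: 59
Plus 10 days in March

Day of year: 69


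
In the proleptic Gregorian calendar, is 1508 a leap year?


Gregorian leap year rule: divisible by 4, but not by 100, unless also by 400.
1508 is divisible by 4 but not 100 -> leap year

Yes


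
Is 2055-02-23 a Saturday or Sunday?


Anchor: Jan 1, 2055. With p = 2055 - 1 = 2054: (p + p//4 - p//100 + p//400) mod 7 = (2054 + 513 - 20 + 5) mod 7 = 2552 mod 7 = 4 -> Friday (Mon=0 ... Sun=6)
Day of year: 54; offset = 53
Weekday index = (4 + 53) mod 7 = 1 -> Tuesday
Weekend days: Saturday, Sunday

No


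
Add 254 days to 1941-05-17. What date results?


Start: 1941-05-17, add 254 days
May 1941 has 31 days: 31 - 17 = 14 days to May 31 -> 240 left
June 1941 has 30 days -> 210 left
July 1941 has 31 days -> 179 left
August 1941 has 31 days -> 148 left
September 1941 has 30 days -> 118 left
October 1941 has 31 days -> 87 left
November 1941 has 30 days -> 57 left
December 1941 has 31 days -> 26 left
January 1942: 26 <= 31 -> lands on January 26

Result: 1942-01-26


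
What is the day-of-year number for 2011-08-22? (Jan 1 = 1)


Date: August 22, 2011
Days in months 1 through 7: 212
Plus 22 days in August

Day of year: 234


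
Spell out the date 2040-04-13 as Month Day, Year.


ISO 2040-04-13 parses as year=2040, month=04, day=13
Month 4 -> April

April 13, 2040


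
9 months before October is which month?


October is month 10
10 - 9 = 1

January


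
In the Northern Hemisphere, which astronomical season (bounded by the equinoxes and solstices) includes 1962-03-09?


Date: March 9
Astronomical Winter (approx.; exact equinox/solstice day varies by year): December 21 to March 19
March 9 falls within the Winter window

Winter


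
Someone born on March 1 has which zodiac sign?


Date: March 1
Conventional tropical zodiac dates: Pisces from February 19 onward; Aries starts March 21
March 1 falls within the Pisces range

Pisces


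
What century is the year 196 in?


Century = (year - 1) // 100 + 1
= (196 - 1) // 100 + 1
= 195 // 100 + 1
= 1 + 1

2nd century


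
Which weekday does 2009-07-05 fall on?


Date: July 5, 2009
Anchor: Jan 1, 2009. With p = 2009 - 1 = 2008: (p + p//4 - p//100 + p//400) mod 7 = (2008 + 502 - 20 + 5) mod 7 = 2495 mod 7 = 3 -> Thursday (Mon=0 ... Sun=6)
Days before July (Jan-Jun): 181; offset = 181 + 5 - 1 = 185
Weekday index = (3 + 185) mod 7 = 6

Day of the week: Sunday


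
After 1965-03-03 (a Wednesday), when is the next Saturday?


Current: Wednesday
Target: Saturday
Days ahead: 3

Next Saturday: 1965-03-06


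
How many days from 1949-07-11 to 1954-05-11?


From 1949-07-11 to 1954-05-11
1949-07-11: days before July = 31 + 28 + 31 + 30 + 31 + 30 = 181 (1949 is not a leap year); day of year = 181 + 11 = 192
1954-05-11: days before May = 31 + 28 + 31 + 30 = 120 (1954 is not a leap year); day of year = 120 + 11 = 131
Rest of 1949: 365 - 192 = 173
Full years 1950 (365), 1951 (365), 1952 (366), 1953 (365): 1461
Total = 173 + 1461 + 131 = 1765

1765 days


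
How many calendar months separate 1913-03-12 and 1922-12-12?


From March 1913 to December 1922
9 years * 12 = 108 months, plus 9 months = 117

117 months


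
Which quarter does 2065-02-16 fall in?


Month: February (month 2)
Q1: Jan-Mar, Q2: Apr-Jun, Q3: Jul-Sep, Q4: Oct-Dec

Q1


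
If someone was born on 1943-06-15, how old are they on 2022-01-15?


Birth: 1943-06-15
Reference: 2022-01-15
Year difference: 2022 - 1943 = 79
Birthday not yet reached in 2022, subtract 1

78 years old


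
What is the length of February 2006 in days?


February 2006 (leap year: no)

28 days


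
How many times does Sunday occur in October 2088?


October 2088 has 31 days
Anchor: Jan 1, 2088. With p = 2088 - 1 = 2087: (p + p//4 - p//100 + p//400) mod 7 = (2087 + 521 - 20 + 5) mod 7 = 2593 mod 7 = 3 -> Thursday (Mon=0 ... Sun=6)
Days before October (Jan-Sep): 274; October 1 index = (3 + 274) mod 7 = 4 -> Friday
First Sunday is October 3
Sundays: 3, 10, 17, 24, 31

5 Sundays
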